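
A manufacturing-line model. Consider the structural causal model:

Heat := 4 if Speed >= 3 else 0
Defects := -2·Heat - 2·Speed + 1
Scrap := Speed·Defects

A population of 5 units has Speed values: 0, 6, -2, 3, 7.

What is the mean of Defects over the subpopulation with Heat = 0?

Observing Heat=0 restricts to units where Heat's equation naturally yields 0: Speed ∈ {0, -2}. In that subpopulation Defects = 1, 5, mean 3.

3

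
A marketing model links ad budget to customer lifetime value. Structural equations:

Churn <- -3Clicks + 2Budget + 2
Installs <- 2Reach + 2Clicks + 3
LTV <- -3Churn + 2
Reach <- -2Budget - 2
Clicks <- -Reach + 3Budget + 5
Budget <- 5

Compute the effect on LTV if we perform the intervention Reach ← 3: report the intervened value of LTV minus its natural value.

Under do(Reach=3), the mechanism Reach <- -2Budget - 2 is discarded; Reach is fixed at 3.
Clicks = -Reach + 3Budget + 5  [with Reach=3, Budget=5]  = 17
Churn = -3Clicks + 2Budget + 2  [with Clicks=17, Budget=5]  = -39
LTV = -3Churn + 2  [with Churn=-39]  = 119
Without intervention: Reach = -2Budget - 2  [with Budget=5]  = -12; Clicks = -Reach + 3Budget + 5  [with Reach=-12, Budget=5]  = 32; Churn = -3Clicks + 2Budget + 2  [with Clicks=32, Budget=5]  = -84; LTV = -3Churn + 2  [with Churn=-84]  = 254.
Change = 119 − 254 = -135.

-135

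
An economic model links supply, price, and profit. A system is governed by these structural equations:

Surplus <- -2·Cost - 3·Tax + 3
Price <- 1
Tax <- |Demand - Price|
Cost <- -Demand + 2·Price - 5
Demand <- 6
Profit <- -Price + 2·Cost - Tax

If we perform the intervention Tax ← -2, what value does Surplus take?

Under do(Tax=-2), the mechanism Tax <- |Demand - Price| is discarded; Tax is fixed at -2.
Cost = -Demand + 2·Price - 5  [with Demand=6, Price=1]  = -9
Surplus = -2·Cost - 3·Tax + 3  [with Cost=-9, Tax=-2]  = 27

27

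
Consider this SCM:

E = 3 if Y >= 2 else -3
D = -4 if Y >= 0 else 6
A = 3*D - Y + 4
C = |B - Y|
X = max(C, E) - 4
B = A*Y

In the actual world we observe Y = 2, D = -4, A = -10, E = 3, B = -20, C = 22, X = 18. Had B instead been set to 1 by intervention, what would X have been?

Under do(B=1), the mechanism B = A*Y is discarded; B is fixed at 1.
E = 3 if Y >= 2 else -3  [with Y=2]  = 3
C = |B - Y|  [with B=1, Y=2]  = 1
X = max(C, E) - 4  [with C=1, E=3]  = -1

-1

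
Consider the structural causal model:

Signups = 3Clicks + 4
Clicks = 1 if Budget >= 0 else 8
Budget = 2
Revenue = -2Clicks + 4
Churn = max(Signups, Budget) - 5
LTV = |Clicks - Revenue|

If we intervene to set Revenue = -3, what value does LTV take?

4

The intervention breaks the incoming arrows to Revenue: Revenue = -2Clicks + 4 no longer applies, and Revenue = -3.
Clicks = 1 if Budget >= 0 else 8  [with Budget=2]  = 1
LTV = |Clicks - Revenue|  [with Clicks=1, Revenue=-3]  = 4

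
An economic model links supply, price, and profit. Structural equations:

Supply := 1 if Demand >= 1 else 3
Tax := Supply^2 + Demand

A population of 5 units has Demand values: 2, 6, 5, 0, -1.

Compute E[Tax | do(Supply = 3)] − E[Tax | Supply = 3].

do(Supply=3) breaks Supply's dependence on Demand. With Supply=3 fixed, Tax across the units is 11, 15, 14, 9, 8, mean 11.4.
E[Tax|Supply=3] averages over only the 2 units with Supply=3 (Demand = 0, -1): Tax = 9, 8, mean 8.5.
Difference = 11.4 − 8.5 = 2.9.

2.9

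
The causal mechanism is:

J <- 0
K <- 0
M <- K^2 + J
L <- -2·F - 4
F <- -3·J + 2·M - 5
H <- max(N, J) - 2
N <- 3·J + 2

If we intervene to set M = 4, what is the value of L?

The intervention breaks the incoming arrows to M: M <- K^2 + J no longer applies, and M = 4.
F = -3·J + 2·M - 5  [with J=0, M=4]  = 3
L = -2·F - 4  [with F=3]  = -10

-10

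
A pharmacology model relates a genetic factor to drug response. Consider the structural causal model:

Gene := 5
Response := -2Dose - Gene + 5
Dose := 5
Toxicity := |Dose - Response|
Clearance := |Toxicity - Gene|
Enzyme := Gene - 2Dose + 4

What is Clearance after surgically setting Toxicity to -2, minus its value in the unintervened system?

The intervention breaks the incoming arrows to Toxicity: Toxicity := |Dose - Response| no longer applies, and Toxicity = -2.
Clearance = |Toxicity - Gene|  [with Toxicity=-2, Gene=5]  = 7
Without intervention: Response = -2Dose - Gene + 5  [with Dose=5, Gene=5]  = -10; Toxicity = |Dose - Response|  [with Dose=5, Response=-10]  = 15; Clearance = |Toxicity - Gene|  [with Toxicity=15, Gene=5]  = 10.
Change = 7 − 10 = -3.

-3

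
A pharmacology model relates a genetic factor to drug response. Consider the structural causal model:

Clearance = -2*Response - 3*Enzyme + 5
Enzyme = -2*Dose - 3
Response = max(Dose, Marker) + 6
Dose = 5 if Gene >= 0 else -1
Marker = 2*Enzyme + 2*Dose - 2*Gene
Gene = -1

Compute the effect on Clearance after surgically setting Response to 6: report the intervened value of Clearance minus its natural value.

The intervention breaks the incoming arrows to Response: Response = max(Dose, Marker) + 6 no longer applies, and Response = 6.
Dose = 5 if Gene >= 0 else -1  [with Gene=-1]  = -1
Enzyme = -2*Dose - 3  [with Dose=-1]  = -1
Clearance = -2*Response - 3*Enzyme + 5  [with Response=6, Enzyme=-1]  = -4
Without intervention: Dose = 5 if Gene >= 0 else -1  [with Gene=-1]  = -1; Enzyme = -2*Dose - 3  [with Dose=-1]  = -1; Marker = 2*Enzyme + 2*Dose - 2*Gene  [with Enzyme=-1, Dose=-1, Gene=-1]  = -2; Response = max(Dose, Marker) + 6  [with Dose=-1, Marker=-2]  = 5; Clearance = -2*Response - 3*Enzyme + 5  [with Response=5, Enzyme=-1]  = -2.
Change = -4 − (-2) = -2.

-2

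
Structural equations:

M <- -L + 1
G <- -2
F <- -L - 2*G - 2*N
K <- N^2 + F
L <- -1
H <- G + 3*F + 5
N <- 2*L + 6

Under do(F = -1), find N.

Under do(F=-1), the mechanism F <- -L - 2*G - 2*N is discarded; F is fixed at -1.
Since N is not a descendant of the intervened variable, it is unaffected.
N = 2*L + 6  [with L=-1]  = 4

4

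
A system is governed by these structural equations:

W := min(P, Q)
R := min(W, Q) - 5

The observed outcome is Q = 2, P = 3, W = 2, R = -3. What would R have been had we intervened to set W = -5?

-10

The intervention breaks the incoming arrows to W: W := min(P, Q) no longer applies, and W = -5.
R = min(W, Q) - 5  [with W=-5, Q=2]  = -10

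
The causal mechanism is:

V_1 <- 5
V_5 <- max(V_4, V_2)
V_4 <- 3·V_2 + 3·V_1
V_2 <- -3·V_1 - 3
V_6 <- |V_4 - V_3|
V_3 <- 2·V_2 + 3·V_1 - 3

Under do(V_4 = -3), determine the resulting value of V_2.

The intervention breaks the incoming arrows to V_4: V_4 <- 3·V_2 + 3·V_1 no longer applies, and V_4 = -3.
Since V_2 is not a descendant of the intervened variable, it is unaffected.
V_2 = -3·V_1 - 3  [with V_1=5]  = -18

-18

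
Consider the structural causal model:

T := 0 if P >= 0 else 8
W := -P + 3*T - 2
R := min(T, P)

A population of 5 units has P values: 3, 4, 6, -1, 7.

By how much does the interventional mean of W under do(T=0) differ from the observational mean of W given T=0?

Under do(T=0), T's equation is replaced by T=0 for every unit. Per-unit W: -5, -6, -8, -1, -9. Mean = -5.8.
E[W|T=0] averages over only the 4 units with T=0 (P = 3, 4, 6, 7): W = -5, -6, -8, -9, mean -7.
Difference = -5.8 − (-7) = 1.2.

1.2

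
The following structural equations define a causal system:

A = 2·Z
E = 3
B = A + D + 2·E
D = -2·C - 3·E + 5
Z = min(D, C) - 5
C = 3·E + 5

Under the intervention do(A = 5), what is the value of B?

-21

The intervention breaks the incoming arrows to A: A = 2·Z no longer applies, and A = 5.
C = 3·E + 5  [with E=3]  = 14
D = -2·C - 3·E + 5  [with C=14, E=3]  = -32
B = A + D + 2·E  [with A=5, D=-32, E=3]  = -21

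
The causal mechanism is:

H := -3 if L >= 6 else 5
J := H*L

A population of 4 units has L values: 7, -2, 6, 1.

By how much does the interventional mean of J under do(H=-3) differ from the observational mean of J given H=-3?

10.5

do(H=-3) breaks H's dependence on L. With H=-3 fixed, J across the units is -21, 6, -18, -3, mean -9.
Observing H=-3 restricts to units where H's equation naturally yields -3: L ∈ {7, 6}. In that subpopulation J = -21, -18, mean -19.5.
Difference = -9 − (-19.5) = 10.5.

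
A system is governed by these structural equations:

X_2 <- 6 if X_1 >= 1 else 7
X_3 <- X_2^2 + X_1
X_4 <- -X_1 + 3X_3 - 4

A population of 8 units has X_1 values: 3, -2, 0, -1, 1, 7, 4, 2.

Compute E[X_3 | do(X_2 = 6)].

do(X_2=6) breaks X_2's dependence on X_1. With X_2=6 fixed, X_3 across the units is 39, 34, 36, 35, 37, 43, 40, 38, mean 37.75.

37.75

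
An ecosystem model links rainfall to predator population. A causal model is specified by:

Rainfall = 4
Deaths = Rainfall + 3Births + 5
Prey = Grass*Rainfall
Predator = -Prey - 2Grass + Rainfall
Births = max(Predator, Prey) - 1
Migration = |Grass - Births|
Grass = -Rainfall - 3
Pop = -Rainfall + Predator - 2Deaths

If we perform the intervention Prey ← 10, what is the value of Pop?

-68

The intervention breaks the incoming arrows to Prey: Prey = Grass*Rainfall no longer applies, and Prey = 10.
Grass = -Rainfall - 3  [with Rainfall=4]  = -7
Predator = -Prey - 2Grass + Rainfall  [with Prey=10, Grass=-7, Rainfall=4]  = 8
Births = max(Predator, Prey) - 1  [with Predator=8, Prey=10]  = 9
Deaths = Rainfall + 3Births + 5  [with Rainfall=4, Births=9]  = 36
Pop = -Rainfall + Predator - 2Deaths  [with Rainfall=4, Predator=8, Deaths=36]  = -68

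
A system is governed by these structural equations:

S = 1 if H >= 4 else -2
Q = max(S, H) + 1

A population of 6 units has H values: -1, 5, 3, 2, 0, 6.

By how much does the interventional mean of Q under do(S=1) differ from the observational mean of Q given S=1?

-2.5

Every unit gets S=1 under the intervention. Q values become 2, 6, 4, 3, 2, 7; E[Q|do(S=1)] = 4.
Observing S=1 restricts to units where S's equation naturally yields 1: H ∈ {5, 6}. In that subpopulation Q = 6, 7, mean 6.5.
Difference = 4 − 6.5 = -2.5.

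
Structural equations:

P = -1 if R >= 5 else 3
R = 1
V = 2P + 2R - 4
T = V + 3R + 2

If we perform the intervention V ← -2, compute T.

3

The intervention breaks the incoming arrows to V: V = 2P + 2R - 4 no longer applies, and V = -2.
T = V + 3R + 2  [with V=-2, R=1]  = 3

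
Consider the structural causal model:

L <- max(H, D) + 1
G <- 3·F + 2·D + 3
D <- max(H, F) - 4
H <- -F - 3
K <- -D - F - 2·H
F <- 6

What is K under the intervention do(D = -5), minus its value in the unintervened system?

The intervention breaks the incoming arrows to D: D <- max(H, F) - 4 no longer applies, and D = -5.
H = -F - 3  [with F=6]  = -9
K = -D - F - 2·H  [with D=-5, F=6, H=-9]  = 17
Without intervention: H = -F - 3  [with F=6]  = -9; D = max(H, F) - 4  [with H=-9, F=6]  = 2; K = -D - F - 2·H  [with D=2, F=6, H=-9]  = 10.
Change = 17 − 10 = 7.

7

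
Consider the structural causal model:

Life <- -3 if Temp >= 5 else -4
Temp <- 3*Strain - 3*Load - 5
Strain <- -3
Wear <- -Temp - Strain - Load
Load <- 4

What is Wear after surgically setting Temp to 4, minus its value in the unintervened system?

The intervention breaks the incoming arrows to Temp: Temp <- 3*Strain - 3*Load - 5 no longer applies, and Temp = 4.
Wear = -Temp - Strain - Load  [with Temp=4, Strain=-3, Load=4]  = -5
Without intervention: Temp = 3*Strain - 3*Load - 5  [with Strain=-3, Load=4]  = -26; Wear = -Temp - Strain - Load  [with Temp=-26, Strain=-3, Load=4]  = 25.
Change = -5 − 25 = -30.

-30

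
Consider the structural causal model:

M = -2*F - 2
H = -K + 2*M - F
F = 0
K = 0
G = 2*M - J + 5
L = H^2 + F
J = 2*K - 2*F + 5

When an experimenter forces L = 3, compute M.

-2

Intervening sets L = 3 and removes its equation (L = H^2 + F).
M is not downstream of the intervention, so its value is determined by the original equations.
M = -2*F - 2  [with F=0]  = -2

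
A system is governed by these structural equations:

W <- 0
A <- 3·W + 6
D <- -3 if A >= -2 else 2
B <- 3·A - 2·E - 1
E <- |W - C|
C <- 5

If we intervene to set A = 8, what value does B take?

13

do(A=8) replaces the equation A <- 3·W + 6 with the constant A = 8.
E = |W - C|  [with W=0, C=5]  = 5
B = 3·A - 2·E - 1  [with A=8, E=5]  = 13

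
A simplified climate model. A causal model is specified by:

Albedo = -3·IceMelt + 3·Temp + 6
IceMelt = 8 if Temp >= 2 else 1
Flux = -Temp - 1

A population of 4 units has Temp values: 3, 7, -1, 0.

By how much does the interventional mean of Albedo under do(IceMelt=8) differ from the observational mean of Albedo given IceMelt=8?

do(IceMelt=8) breaks IceMelt's dependence on Temp. With IceMelt=8 fixed, Albedo across the units is -9, 3, -21, -18, mean -11.25.
Conditioning on IceMelt=8 selects the 2 unit(s) with Temp ∈ {3, 7}. Their Albedo values: -9, 3. Mean = -3.
Difference = -11.25 − (-3) = -8.25.

-8.25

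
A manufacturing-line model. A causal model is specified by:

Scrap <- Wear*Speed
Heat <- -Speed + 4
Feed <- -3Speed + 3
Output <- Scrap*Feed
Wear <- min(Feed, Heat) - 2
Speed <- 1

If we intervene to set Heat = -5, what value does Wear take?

The intervention breaks the incoming arrows to Heat: Heat <- -Speed + 4 no longer applies, and Heat = -5.
Feed = -3Speed + 3  [with Speed=1]  = 0
Wear = min(Feed, Heat) - 2  [with Feed=0, Heat=-5]  = -7

-7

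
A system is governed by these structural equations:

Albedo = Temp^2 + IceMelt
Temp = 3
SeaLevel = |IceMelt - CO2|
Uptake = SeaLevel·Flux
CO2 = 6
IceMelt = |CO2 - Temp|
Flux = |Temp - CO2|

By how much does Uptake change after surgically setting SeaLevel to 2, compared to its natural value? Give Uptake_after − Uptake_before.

-3

Under do(SeaLevel=2), the mechanism SeaLevel = |IceMelt - CO2| is discarded; SeaLevel is fixed at 2.
Flux = |Temp - CO2|  [with Temp=3, CO2=6]  = 3
Uptake = SeaLevel·Flux  [with SeaLevel=2, Flux=3]  = 6
Without intervention: IceMelt = |CO2 - Temp|  [with CO2=6, Temp=3]  = 3; SeaLevel = |IceMelt - CO2|  [with IceMelt=3, CO2=6]  = 3; Flux = |Temp - CO2|  [with Temp=3, CO2=6]  = 3; Uptake = SeaLevel·Flux  [with SeaLevel=3, Flux=3]  = 9.
Change = 6 − 9 = -3.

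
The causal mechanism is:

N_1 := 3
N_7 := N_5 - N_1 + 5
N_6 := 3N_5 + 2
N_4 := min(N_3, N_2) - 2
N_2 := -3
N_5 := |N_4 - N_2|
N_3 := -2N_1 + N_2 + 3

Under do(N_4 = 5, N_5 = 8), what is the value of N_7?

10

Under do(N_4 = 5, N_5 = 8), each intervened variable's structural equation is replaced by its fixed value.
N_7 = N_5 - N_1 + 5  [with N_5=8, N_1=3]  = 10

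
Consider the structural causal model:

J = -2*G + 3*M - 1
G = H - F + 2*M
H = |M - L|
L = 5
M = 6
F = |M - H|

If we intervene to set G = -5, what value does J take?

The intervention breaks the incoming arrows to G: G = H - F + 2*M no longer applies, and G = -5.
J = -2*G + 3*M - 1  [with G=-5, M=6]  = 27

27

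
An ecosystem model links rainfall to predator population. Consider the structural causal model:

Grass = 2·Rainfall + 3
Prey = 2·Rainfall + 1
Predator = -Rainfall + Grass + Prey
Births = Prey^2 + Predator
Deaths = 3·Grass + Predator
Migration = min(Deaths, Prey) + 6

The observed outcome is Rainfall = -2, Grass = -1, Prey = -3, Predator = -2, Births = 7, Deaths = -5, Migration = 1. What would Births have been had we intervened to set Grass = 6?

do(Grass=6) replaces the equation Grass = 2·Rainfall + 3 with the constant Grass = 6.
Prey = 2·Rainfall + 1  [with Rainfall=-2]  = -3
Predator = -Rainfall + Grass + Prey  [with Rainfall=-2, Grass=6, Prey=-3]  = 5
Births = Prey^2 + Predator  [with Prey=-3, Predator=5]  = 14

14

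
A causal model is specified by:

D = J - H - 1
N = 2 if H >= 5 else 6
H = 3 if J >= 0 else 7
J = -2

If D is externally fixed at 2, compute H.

Under do(D=2), the mechanism D = J - H - 1 is discarded; D is fixed at 2.
Since H is not a descendant of the intervened variable, it is unaffected.
H = 3 if J >= 0 else 7  [with J=-2]  = 7

7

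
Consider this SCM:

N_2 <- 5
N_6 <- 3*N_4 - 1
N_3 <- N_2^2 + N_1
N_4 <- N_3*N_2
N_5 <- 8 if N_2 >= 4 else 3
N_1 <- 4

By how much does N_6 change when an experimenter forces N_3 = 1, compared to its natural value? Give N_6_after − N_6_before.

The intervention breaks the incoming arrows to N_3: N_3 <- N_2^2 + N_1 no longer applies, and N_3 = 1.
N_4 = N_3*N_2  [with N_3=1, N_2=5]  = 5
N_6 = 3*N_4 - 1  [with N_4=5]  = 14
Without intervention: N_3 = N_2^2 + N_1  [with N_2=5, N_1=4]  = 29; N_4 = N_3*N_2  [with N_3=29, N_2=5]  = 145; N_6 = 3*N_4 - 1  [with N_4=145]  = 434.
Change = 14 − 434 = -420.

-420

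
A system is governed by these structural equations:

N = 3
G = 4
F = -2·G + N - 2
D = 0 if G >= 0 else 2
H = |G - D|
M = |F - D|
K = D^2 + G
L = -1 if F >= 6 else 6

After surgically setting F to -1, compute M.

The intervention breaks the incoming arrows to F: F = -2·G + N - 2 no longer applies, and F = -1.
D = 0 if G >= 0 else 2  [with G=4]  = 0
M = |F - D|  [with F=-1, D=0]  = 1

1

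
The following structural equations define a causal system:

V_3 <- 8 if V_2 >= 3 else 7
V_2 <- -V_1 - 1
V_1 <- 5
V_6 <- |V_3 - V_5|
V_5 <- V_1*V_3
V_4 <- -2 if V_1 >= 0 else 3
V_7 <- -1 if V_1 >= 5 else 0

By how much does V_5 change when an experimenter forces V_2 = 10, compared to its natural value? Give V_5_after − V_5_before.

5

do(V_2=10) replaces the equation V_2 <- -V_1 - 1 with the constant V_2 = 10.
V_3 = 8 if V_2 >= 3 else 7  [with V_2=10]  = 8
V_5 = V_1*V_3  [with V_1=5, V_3=8]  = 40
Without intervention: V_2 = -V_1 - 1  [with V_1=5]  = -6; V_3 = 8 if V_2 >= 3 else 7  [with V_2=-6]  = 7; V_5 = V_1*V_3  [with V_1=5, V_3=7]  = 35.
Change = 40 − 35 = 5.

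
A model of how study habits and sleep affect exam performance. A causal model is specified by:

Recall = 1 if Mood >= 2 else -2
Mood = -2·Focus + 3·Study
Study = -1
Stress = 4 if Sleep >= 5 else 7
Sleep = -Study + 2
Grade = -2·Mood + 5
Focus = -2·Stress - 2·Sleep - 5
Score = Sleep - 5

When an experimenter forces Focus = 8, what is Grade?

43

do(Focus=8) replaces the equation Focus = -2·Stress - 2·Sleep - 5 with the constant Focus = 8.
Mood = -2·Focus + 3·Study  [with Focus=8, Study=-1]  = -19
Grade = -2·Mood + 5  [with Mood=-19]  = 43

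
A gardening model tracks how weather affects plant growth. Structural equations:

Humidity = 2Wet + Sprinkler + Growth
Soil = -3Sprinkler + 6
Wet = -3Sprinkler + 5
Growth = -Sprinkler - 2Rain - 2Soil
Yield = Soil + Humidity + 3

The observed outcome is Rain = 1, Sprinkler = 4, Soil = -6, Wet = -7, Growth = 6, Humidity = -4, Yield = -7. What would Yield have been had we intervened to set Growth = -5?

Under do(Growth=-5), the mechanism Growth = -Sprinkler - 2Rain - 2Soil is discarded; Growth is fixed at -5.
Soil = -3Sprinkler + 6  [with Sprinkler=4]  = -6
Wet = -3Sprinkler + 5  [with Sprinkler=4]  = -7
Humidity = 2Wet + Sprinkler + Growth  [with Wet=-7, Sprinkler=4, Growth=-5]  = -15
Yield = Soil + Humidity + 3  [with Soil=-6, Humidity=-15]  = -18

-18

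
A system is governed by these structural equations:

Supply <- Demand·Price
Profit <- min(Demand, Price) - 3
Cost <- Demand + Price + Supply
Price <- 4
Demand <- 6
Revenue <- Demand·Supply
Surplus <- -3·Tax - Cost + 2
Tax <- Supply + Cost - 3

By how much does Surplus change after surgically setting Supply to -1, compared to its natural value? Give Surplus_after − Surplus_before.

175

The intervention breaks the incoming arrows to Supply: Supply <- Demand·Price no longer applies, and Supply = -1.
Cost = Demand + Price + Supply  [with Demand=6, Price=4, Supply=-1]  = 9
Tax = Supply + Cost - 3  [with Supply=-1, Cost=9]  = 5
Surplus = -3·Tax - Cost + 2  [with Tax=5, Cost=9]  = -22
Without intervention: Supply = Demand·Price  [with Demand=6, Price=4]  = 24; Cost = Demand + Price + Supply  [with Demand=6, Price=4, Supply=24]  = 34; Tax = Supply + Cost - 3  [with Supply=24, Cost=34]  = 55; Surplus = -3·Tax - Cost + 2  [with Tax=55, Cost=34]  = -197.
Change = -22 − (-197) = 175.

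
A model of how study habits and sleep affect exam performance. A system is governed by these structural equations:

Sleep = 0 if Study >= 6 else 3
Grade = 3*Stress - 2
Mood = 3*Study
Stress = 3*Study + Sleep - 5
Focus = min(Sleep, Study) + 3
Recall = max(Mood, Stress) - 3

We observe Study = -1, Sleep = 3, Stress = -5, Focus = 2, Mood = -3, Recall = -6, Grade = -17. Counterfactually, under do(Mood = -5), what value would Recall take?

-8

The intervention breaks the incoming arrows to Mood: Mood = 3*Study no longer applies, and Mood = -5.
Sleep = 0 if Study >= 6 else 3  [with Study=-1]  = 3
Stress = 3*Study + Sleep - 5  [with Study=-1, Sleep=3]  = -5
Recall = max(Mood, Stress) - 3  [with Mood=-5, Stress=-5]  = -8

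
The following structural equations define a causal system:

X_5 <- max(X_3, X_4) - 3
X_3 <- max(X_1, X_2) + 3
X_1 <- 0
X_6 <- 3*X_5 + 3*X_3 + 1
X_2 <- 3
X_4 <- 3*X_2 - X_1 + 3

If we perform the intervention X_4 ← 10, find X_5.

7

Intervening sets X_4 = 10 and removes its equation (X_4 <- 3*X_2 - X_1 + 3).
X_3 = max(X_1, X_2) + 3  [with X_1=0, X_2=3]  = 6
X_5 = max(X_3, X_4) - 3  [with X_3=6, X_4=10]  = 7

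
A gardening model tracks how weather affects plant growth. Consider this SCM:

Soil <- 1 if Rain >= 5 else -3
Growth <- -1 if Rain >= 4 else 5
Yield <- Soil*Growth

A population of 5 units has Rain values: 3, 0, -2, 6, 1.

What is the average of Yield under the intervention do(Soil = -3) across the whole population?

Every unit gets Soil=-3 under the intervention. Yield values become -15, -15, -15, 3, -15; E[Yield|do(Soil=-3)] = -11.4.

-11.4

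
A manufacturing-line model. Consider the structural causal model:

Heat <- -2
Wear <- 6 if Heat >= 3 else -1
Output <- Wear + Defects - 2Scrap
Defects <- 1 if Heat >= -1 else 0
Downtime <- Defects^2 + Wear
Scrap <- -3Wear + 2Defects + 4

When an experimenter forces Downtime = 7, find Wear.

-1

do(Downtime=7) replaces the equation Downtime <- Defects^2 + Wear with the constant Downtime = 7.
Wear is not downstream of the intervention, so its value is determined by the original equations.
Wear = 6 if Heat >= 3 else -1  [with Heat=-2]  = -1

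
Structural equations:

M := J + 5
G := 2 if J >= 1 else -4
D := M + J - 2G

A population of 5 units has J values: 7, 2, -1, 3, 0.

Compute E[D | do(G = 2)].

Under do(G=2), G's equation is replaced by G=2 for every unit. Per-unit D: 15, 5, -1, 7, 1. Mean = 5.4.

5.4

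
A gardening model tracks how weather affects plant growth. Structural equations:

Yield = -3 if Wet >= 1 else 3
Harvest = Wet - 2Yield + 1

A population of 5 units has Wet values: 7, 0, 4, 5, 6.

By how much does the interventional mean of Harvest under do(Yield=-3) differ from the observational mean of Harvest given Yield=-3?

-1.1

do(Yield=-3) breaks Yield's dependence on Wet. With Yield=-3 fixed, Harvest across the units is 14, 7, 11, 12, 13, mean 11.4.
Observing Yield=-3 restricts to units where Yield's equation naturally yields -3: Wet ∈ {7, 4, 5, 6}. In that subpopulation Harvest = 14, 11, 12, 13, mean 12.5.
Difference = 11.4 − 12.5 = -1.1.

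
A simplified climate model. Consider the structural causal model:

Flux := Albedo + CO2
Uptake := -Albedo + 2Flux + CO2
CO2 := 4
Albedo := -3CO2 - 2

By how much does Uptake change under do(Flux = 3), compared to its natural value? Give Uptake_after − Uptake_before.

26

The intervention breaks the incoming arrows to Flux: Flux := Albedo + CO2 no longer applies, and Flux = 3.
Albedo = -3CO2 - 2  [with CO2=4]  = -14
Uptake = -Albedo + 2Flux + CO2  [with Albedo=-14, Flux=3, CO2=4]  = 24
Without intervention: Albedo = -3CO2 - 2  [with CO2=4]  = -14; Flux = Albedo + CO2  [with Albedo=-14, CO2=4]  = -10; Uptake = -Albedo + 2Flux + CO2  [with Albedo=-14, Flux=-10, CO2=4]  = -2.
Change = 24 − (-2) = 26.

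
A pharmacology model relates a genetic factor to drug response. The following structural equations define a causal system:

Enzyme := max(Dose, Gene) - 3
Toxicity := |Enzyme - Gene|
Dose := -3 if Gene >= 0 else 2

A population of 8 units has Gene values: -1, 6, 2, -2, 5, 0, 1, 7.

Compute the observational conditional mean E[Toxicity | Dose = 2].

0.5

Observing Dose=2 restricts to units where Dose's equation naturally yields 2: Gene ∈ {-1, -2}. In that subpopulation Toxicity = 0, 1, mean 0.5.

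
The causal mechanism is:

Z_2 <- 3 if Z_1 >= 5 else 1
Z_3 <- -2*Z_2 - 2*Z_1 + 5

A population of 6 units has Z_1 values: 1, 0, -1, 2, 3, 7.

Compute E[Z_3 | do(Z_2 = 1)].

-1

Every unit gets Z_2=1 under the intervention. Z_3 values become 1, 3, 5, -1, -3, -11; E[Z_3|do(Z_2=1)] = -1.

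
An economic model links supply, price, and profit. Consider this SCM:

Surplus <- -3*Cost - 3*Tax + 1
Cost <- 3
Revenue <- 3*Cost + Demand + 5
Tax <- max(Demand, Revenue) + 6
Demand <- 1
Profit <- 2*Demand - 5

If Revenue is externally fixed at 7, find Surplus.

-47

The intervention breaks the incoming arrows to Revenue: Revenue <- 3*Cost + Demand + 5 no longer applies, and Revenue = 7.
Tax = max(Demand, Revenue) + 6  [with Demand=1, Revenue=7]  = 13
Surplus = -3*Cost - 3*Tax + 1  [with Cost=3, Tax=13]  = -47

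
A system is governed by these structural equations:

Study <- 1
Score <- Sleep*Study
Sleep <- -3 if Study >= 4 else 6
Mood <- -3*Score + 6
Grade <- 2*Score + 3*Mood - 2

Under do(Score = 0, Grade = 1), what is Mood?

6

The joint intervention fixes Score = 0, Grade = 1, removing each variable's own equation.
Mood = -3*Score + 6  [with Score=0]  = 6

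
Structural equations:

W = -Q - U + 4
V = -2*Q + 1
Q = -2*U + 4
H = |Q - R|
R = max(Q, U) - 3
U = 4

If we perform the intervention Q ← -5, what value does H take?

Under do(Q=-5), the mechanism Q = -2*U + 4 is discarded; Q is fixed at -5.
R = max(Q, U) - 3  [with Q=-5, U=4]  = 1
H = |Q - R|  [with Q=-5, R=1]  = 6

6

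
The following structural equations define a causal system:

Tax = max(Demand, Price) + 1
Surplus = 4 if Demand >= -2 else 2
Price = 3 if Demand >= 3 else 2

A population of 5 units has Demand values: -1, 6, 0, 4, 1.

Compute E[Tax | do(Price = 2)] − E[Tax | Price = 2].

1.2

do(Price=2) breaks Price's dependence on Demand. With Price=2 fixed, Tax across the units is 3, 7, 3, 5, 3, mean 4.2.
Observing Price=2 restricts to units where Price's equation naturally yields 2: Demand ∈ {-1, 0, 1}. In that subpopulation Tax = 3, 3, 3, mean 3.
Difference = 4.2 − 3 = 1.2.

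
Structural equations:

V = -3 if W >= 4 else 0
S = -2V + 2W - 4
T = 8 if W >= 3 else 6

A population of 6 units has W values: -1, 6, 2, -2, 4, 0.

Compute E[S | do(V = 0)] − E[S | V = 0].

3.5

The intervention sets V=0 in all 6 units regardless of W. Recomputing S per unit gives -6, 8, 0, -8, 4, -4; average -1.
Conditioning on V=0 selects the 4 unit(s) with W ∈ {-1, 2, -2, 0}. Their S values: -6, 0, -8, -4. Mean = -4.5.
Difference = -1 − (-4.5) = 3.5.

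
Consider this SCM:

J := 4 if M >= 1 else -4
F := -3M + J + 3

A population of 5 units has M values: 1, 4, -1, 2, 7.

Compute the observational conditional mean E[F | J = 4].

Conditioning on J=4 selects the 4 unit(s) with M ∈ {1, 4, 2, 7}. Their F values: 4, -5, 1, -14. Mean = -3.5.

-3.5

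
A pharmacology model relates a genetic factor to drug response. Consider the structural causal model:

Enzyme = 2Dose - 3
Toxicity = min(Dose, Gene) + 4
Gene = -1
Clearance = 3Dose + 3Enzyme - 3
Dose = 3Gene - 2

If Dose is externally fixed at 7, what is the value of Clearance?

51

do(Dose=7) replaces the equation Dose = 3Gene - 2 with the constant Dose = 7.
Enzyme = 2Dose - 3  [with Dose=7]  = 11
Clearance = 3Dose + 3Enzyme - 3  [with Dose=7, Enzyme=11]  = 51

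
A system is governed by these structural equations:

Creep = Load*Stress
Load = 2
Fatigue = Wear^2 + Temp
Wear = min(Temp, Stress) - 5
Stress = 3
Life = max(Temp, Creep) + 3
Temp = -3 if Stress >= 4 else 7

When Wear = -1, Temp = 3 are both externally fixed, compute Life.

9

The joint intervention fixes Wear = -1, Temp = 3, removing each variable's own equation.
Creep = Load*Stress  [with Load=2, Stress=3]  = 6
Life = max(Temp, Creep) + 3  [with Temp=3, Creep=6]  = 9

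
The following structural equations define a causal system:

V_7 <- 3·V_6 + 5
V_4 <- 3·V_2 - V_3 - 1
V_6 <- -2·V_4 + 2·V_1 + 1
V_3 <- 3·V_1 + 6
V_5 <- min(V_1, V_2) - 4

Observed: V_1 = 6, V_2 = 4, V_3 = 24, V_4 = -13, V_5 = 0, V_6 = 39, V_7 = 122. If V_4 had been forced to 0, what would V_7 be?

44

The intervention breaks the incoming arrows to V_4: V_4 <- 3·V_2 - V_3 - 1 no longer applies, and V_4 = 0.
V_6 = -2·V_4 + 2·V_1 + 1  [with V_4=0, V_1=6]  = 13
V_7 = 3·V_6 + 5  [with V_6=13]  = 44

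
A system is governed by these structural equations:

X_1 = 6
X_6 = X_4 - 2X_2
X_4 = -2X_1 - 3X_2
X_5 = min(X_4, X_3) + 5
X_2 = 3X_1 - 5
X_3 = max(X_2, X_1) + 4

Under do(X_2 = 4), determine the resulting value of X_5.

do(X_2=4) replaces the equation X_2 = 3X_1 - 5 with the constant X_2 = 4.
X_3 = max(X_2, X_1) + 4  [with X_2=4, X_1=6]  = 10
X_4 = -2X_1 - 3X_2  [with X_1=6, X_2=4]  = -24
X_5 = min(X_4, X_3) + 5  [with X_4=-24, X_3=10]  = -19

-19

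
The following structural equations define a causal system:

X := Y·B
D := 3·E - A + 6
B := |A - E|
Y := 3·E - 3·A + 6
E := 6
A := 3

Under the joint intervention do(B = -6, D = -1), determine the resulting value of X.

The joint intervention fixes B = -6, D = -1, removing each variable's own equation.
Y = 3·E - 3·A + 6  [with E=6, A=3]  = 15
X = Y·B  [with Y=15, B=-6]  = -90

-90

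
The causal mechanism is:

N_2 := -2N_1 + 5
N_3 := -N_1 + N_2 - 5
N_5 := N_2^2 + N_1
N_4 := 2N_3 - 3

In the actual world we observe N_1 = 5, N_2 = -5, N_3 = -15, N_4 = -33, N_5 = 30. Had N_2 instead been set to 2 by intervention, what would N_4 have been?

-19

Under do(N_2=2), the mechanism N_2 := -2N_1 + 5 is discarded; N_2 is fixed at 2.
N_3 = -N_1 + N_2 - 5  [with N_1=5, N_2=2]  = -8
N_4 = 2N_3 - 3  [with N_3=-8]  = -19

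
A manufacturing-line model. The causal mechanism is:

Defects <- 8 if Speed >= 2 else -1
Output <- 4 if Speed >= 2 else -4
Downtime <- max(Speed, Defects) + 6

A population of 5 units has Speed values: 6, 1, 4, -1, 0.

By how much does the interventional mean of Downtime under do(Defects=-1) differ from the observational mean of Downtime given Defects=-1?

The intervention sets Defects=-1 in all 5 units regardless of Speed. Recomputing Downtime per unit gives 12, 7, 10, 5, 6; average 8.
E[Downtime|Defects=-1] averages over only the 3 units with Defects=-1 (Speed = 1, -1, 0): Downtime = 7, 5, 6, mean 6.
Difference = 8 − 6 = 2.

2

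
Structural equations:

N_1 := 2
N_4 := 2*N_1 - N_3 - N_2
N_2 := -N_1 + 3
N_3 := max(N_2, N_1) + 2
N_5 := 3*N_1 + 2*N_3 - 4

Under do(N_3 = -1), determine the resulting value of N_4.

4

The intervention breaks the incoming arrows to N_3: N_3 := max(N_2, N_1) + 2 no longer applies, and N_3 = -1.
N_2 = -N_1 + 3  [with N_1=2]  = 1
N_4 = 2*N_1 - N_3 - N_2  [with N_1=2, N_3=-1, N_2=1]  = 4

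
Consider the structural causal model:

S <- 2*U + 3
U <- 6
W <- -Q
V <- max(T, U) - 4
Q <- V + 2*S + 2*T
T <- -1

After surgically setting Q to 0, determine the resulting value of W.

The intervention breaks the incoming arrows to Q: Q <- V + 2*S + 2*T no longer applies, and Q = 0.
W = -Q  [with Q=0]  = 0

0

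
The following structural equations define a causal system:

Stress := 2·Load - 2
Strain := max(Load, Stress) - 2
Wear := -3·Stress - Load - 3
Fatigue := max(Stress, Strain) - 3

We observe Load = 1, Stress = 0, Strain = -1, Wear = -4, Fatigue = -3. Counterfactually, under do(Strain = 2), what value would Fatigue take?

-1

do(Strain=2) replaces the equation Strain := max(Load, Stress) - 2 with the constant Strain = 2.
Stress = 2·Load - 2  [with Load=1]  = 0
Fatigue = max(Stress, Strain) - 3  [with Stress=0, Strain=2]  = -1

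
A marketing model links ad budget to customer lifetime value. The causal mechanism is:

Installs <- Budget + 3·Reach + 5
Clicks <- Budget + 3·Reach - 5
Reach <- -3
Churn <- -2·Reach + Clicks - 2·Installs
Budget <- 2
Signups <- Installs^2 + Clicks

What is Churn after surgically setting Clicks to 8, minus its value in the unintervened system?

The intervention breaks the incoming arrows to Clicks: Clicks <- Budget + 3·Reach - 5 no longer applies, and Clicks = 8.
Installs = Budget + 3·Reach + 5  [with Budget=2, Reach=-3]  = -2
Churn = -2·Reach + Clicks - 2·Installs  [with Reach=-3, Clicks=8, Installs=-2]  = 18
Without intervention: Clicks = Budget + 3·Reach - 5  [with Budget=2, Reach=-3]  = -12; Installs = Budget + 3·Reach + 5  [with Budget=2, Reach=-3]  = -2; Churn = -2·Reach + Clicks - 2·Installs  [with Reach=-3, Clicks=-12, Installs=-2]  = -2.
Change = 18 − (-2) = 20.

20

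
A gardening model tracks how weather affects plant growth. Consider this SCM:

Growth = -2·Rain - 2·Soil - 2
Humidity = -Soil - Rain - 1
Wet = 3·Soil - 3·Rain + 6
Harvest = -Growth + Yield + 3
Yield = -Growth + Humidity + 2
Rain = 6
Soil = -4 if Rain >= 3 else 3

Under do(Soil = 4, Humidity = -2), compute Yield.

Setting Soil = 4, Humidity = -2 by intervention discards those variables' equations.
Growth = -2·Rain - 2·Soil - 2  [with Rain=6, Soil=4]  = -22
Yield = -Growth + Humidity + 2  [with Growth=-22, Humidity=-2]  = 22

22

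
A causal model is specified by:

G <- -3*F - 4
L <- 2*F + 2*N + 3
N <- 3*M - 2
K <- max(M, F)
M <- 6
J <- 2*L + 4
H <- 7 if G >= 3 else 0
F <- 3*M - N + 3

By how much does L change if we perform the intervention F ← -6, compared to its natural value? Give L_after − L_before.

The intervention breaks the incoming arrows to F: F <- 3*M - N + 3 no longer applies, and F = -6.
N = 3*M - 2  [with M=6]  = 16
L = 2*F + 2*N + 3  [with F=-6, N=16]  = 23
Without intervention: N = 3*M - 2  [with M=6]  = 16; F = 3*M - N + 3  [with M=6, N=16]  = 5; L = 2*F + 2*N + 3  [with F=5, N=16]  = 45.
Change = 23 − 45 = -22.

-22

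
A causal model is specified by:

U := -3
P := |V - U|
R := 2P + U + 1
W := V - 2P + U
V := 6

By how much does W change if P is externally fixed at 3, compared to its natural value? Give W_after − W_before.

12

do(P=3) replaces the equation P := |V - U| with the constant P = 3.
W = V - 2P + U  [with V=6, P=3, U=-3]  = -3
Without intervention: P = |V - U|  [with V=6, U=-3]  = 9; W = V - 2P + U  [with V=6, P=9, U=-3]  = -15.
Change = -3 − (-15) = 12.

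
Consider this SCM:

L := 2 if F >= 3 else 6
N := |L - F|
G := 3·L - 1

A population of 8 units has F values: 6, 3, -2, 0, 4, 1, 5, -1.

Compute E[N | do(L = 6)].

The intervention sets L=6 in all 8 units regardless of F. Recomputing N per unit gives 0, 3, 8, 6, 2, 5, 1, 7; average 4.

4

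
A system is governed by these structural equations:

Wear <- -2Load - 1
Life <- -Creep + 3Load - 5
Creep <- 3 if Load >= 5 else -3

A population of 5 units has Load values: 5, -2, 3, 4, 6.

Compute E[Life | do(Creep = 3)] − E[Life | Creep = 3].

The intervention sets Creep=3 in all 5 units regardless of Load. Recomputing Life per unit gives 7, -14, 1, 4, 10; average 1.6.
Conditioning on Creep=3 selects the 2 unit(s) with Load ∈ {5, 6}. Their Life values: 7, 10. Mean = 8.5.
Difference = 1.6 − 8.5 = -6.9.

-6.9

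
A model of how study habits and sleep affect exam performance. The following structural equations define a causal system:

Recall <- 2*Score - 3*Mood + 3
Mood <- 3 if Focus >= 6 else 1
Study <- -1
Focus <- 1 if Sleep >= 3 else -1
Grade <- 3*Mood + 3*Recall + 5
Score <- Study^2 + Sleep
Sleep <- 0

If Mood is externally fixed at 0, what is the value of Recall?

The intervention breaks the incoming arrows to Mood: Mood <- 3 if Focus >= 6 else 1 no longer applies, and Mood = 0.
Score = Study^2 + Sleep  [with Study=-1, Sleep=0]  = 1
Recall = 2*Score - 3*Mood + 3  [with Score=1, Mood=0]  = 5

5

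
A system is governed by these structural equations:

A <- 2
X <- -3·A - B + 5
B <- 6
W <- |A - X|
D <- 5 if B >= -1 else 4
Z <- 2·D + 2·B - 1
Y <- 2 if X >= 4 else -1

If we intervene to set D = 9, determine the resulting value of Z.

do(D=9) replaces the equation D <- 5 if B >= -1 else 4 with the constant D = 9.
Z = 2·D + 2·B - 1  [with D=9, B=6]  = 29

29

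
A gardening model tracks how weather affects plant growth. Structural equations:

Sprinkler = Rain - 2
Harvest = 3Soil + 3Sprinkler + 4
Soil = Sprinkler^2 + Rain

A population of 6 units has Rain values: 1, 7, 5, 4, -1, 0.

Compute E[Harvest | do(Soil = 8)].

Every unit gets Soil=8 under the intervention. Harvest values become 25, 43, 37, 34, 19, 22; E[Harvest|do(Soil=8)] = 30.

30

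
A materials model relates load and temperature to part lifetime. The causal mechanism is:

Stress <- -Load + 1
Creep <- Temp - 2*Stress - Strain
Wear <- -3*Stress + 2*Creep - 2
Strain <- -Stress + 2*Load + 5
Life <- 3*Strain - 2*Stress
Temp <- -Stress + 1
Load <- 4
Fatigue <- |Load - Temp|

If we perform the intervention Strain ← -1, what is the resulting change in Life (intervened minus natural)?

-51

The intervention breaks the incoming arrows to Strain: Strain <- -Stress + 2*Load + 5 no longer applies, and Strain = -1.
Stress = -Load + 1  [with Load=4]  = -3
Life = 3*Strain - 2*Stress  [with Strain=-1, Stress=-3]  = 3
Without intervention: Stress = -Load + 1  [with Load=4]  = -3; Strain = -Stress + 2*Load + 5  [with Stress=-3, Load=4]  = 16; Life = 3*Strain - 2*Stress  [with Strain=16, Stress=-3]  = 54.
Change = 3 − 54 = -51.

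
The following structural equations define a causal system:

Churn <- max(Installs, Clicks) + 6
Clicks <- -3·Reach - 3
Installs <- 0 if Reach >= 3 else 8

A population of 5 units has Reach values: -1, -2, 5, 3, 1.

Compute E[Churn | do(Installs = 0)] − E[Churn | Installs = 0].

Every unit gets Installs=0 under the intervention. Churn values become 6, 9, 6, 6, 6; E[Churn|do(Installs=0)] = 6.6.
Observing Installs=0 restricts to units where Installs's equation naturally yields 0: Reach ∈ {5, 3}. In that subpopulation Churn = 6, 6, mean 6.
Difference = 6.6 − 6 = 0.6.

0.6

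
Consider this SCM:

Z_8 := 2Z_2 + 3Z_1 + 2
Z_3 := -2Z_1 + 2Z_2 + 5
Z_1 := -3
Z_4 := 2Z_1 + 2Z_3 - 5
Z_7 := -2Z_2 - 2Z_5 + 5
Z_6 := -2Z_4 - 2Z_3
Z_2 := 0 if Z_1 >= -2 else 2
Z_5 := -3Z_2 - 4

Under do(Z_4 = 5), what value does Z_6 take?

Under do(Z_4=5), the mechanism Z_4 := 2Z_1 + 2Z_3 - 5 is discarded; Z_4 is fixed at 5.
Z_2 = 0 if Z_1 >= -2 else 2  [with Z_1=-3]  = 2
Z_3 = -2Z_1 + 2Z_2 + 5  [with Z_1=-3, Z_2=2]  = 15
Z_6 = -2Z_4 - 2Z_3  [with Z_4=5, Z_3=15]  = -40

-40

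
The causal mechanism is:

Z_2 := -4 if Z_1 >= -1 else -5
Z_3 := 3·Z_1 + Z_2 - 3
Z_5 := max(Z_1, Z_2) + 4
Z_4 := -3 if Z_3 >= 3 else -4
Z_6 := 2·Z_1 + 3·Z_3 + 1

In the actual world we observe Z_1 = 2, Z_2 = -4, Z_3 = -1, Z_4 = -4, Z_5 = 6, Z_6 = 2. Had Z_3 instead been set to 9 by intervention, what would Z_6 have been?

The intervention breaks the incoming arrows to Z_3: Z_3 := 3·Z_1 + Z_2 - 3 no longer applies, and Z_3 = 9.
Z_6 = 2·Z_1 + 3·Z_3 + 1  [with Z_1=2, Z_3=9]  = 32

32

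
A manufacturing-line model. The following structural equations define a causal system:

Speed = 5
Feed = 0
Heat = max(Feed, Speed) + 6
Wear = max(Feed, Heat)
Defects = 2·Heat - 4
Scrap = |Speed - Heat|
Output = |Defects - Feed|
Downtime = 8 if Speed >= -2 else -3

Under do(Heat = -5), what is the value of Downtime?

8

The intervention breaks the incoming arrows to Heat: Heat = max(Feed, Speed) + 6 no longer applies, and Heat = -5.
Since Downtime is not a descendant of the intervened variable, it is unaffected.
Downtime = 8 if Speed >= -2 else -3  [with Speed=5]  = 8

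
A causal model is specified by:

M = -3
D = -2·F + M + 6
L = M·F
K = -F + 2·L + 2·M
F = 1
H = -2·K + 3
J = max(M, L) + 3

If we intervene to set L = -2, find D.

The intervention breaks the incoming arrows to L: L = M·F no longer applies, and L = -2.
D is not downstream of the intervention, so its value is determined by the original equations.
D = -2·F + M + 6  [with F=1, M=-3]  = 1

1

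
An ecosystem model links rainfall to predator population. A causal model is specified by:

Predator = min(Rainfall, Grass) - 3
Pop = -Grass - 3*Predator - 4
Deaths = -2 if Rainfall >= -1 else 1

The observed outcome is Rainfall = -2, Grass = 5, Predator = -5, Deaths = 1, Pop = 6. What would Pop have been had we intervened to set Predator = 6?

do(Predator=6) replaces the equation Predator = min(Rainfall, Grass) - 3 with the constant Predator = 6.
Pop = -Grass - 3*Predator - 4  [with Grass=5, Predator=6]  = -27

-27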